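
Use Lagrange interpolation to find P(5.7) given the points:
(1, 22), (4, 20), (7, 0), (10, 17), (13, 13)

Lagrange interpolation formula:
P(x) = Σ yᵢ × Lᵢ(x)
where Lᵢ(x) = Π_{j≠i} (x - xⱼ)/(xᵢ - xⱼ)

L_0(5.7) = (5.7 - 4)/(1 - 4) × (5.7 - 7)/(1 - 7) × (5.7 - 10)/(1 - 10) × (5.7 - 13)/(1 - 13) = -0.035685
L_1(5.7) = (5.7 - 1)/(4 - 1) × (5.7 - 7)/(4 - 7) × (5.7 - 10)/(4 - 10) × (5.7 - 13)/(4 - 13) = 0.394636
L_2(5.7) = (5.7 - 1)/(7 - 1) × (5.7 - 4)/(7 - 4) × (5.7 - 10)/(7 - 10) × (5.7 - 13)/(7 - 13) = 0.774093
L_3(5.7) = (5.7 - 1)/(10 - 1) × (5.7 - 4)/(10 - 4) × (5.7 - 7)/(10 - 7) × (5.7 - 13)/(10 - 13) = -0.156019
L_4(5.7) = (5.7 - 1)/(13 - 1) × (5.7 - 4)/(13 - 4) × (5.7 - 7)/(13 - 7) × (5.7 - 10)/(13 - 10) = 0.022975

P(5.7) = 22×L_0(5.7) + 20×L_1(5.7) + 0×L_2(5.7) + 17×L_3(5.7) + 13×L_4(5.7)
P(5.7) = 4.754000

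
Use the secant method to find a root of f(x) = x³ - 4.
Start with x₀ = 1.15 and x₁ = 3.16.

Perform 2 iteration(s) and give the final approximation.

f(x) = x³ - 4
x₀ = 1.15, x₁ = 3.16

Secant formula: x_{n+1} = x_n - f(x_n)(x_n - x_{n-1})/(f(x_n) - f(x_{n-1}))

Iteration 1:
  f(1.150000) = -2.479125
  f(3.160000) = 27.554496
  x_2 = 3.160000 - 27.554496×(3.160000 - 1.150000)/(27.554496 - (-2.479125))
       = 1.315915
Iteration 2:
  f(3.160000) = 27.554496
  f(1.315915) = -1.721317
  x_3 = 1.315915 - (-1.721317)×(1.315915 - 3.160000)/(-1.721317 - 27.554496)
       = 1.424341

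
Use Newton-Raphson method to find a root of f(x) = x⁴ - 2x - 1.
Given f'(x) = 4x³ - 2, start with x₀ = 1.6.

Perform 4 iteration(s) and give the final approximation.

f(x) = x⁴ - 2x - 1
f'(x) = 4x³ - 2
x₀ = 1.6

Newton-Raphson formula: x_{n+1} = x_n - f(x_n)/f'(x_n)

Iteration 1:
  f(1.600000) = 2.353600
  f'(1.600000) = 14.384000
  x_1 = 1.600000 - 2.353600/14.384000 = 1.436374
Iteration 2:
  f(1.436374) = 0.383921
  f'(1.436374) = 9.853930
  x_2 = 1.436374 - 0.383921/9.853930 = 1.397413
Iteration 3:
  f(1.397413) = 0.018454
  f'(1.397413) = 8.915255
  x_3 = 1.397413 - 0.018454/8.915255 = 1.395343
Iteration 4:
  f(1.395343) = 0.000050
  f'(1.395343) = 8.866823
  x_4 = 1.395343 - 0.000050/8.866823 = 1.395337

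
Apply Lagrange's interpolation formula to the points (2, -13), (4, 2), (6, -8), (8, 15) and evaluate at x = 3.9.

Lagrange interpolation formula:
P(x) = Σ yᵢ × Lᵢ(x)
where Lᵢ(x) = Π_{j≠i} (x - xⱼ)/(xᵢ - xⱼ)

L_0(3.9) = (3.9 - 4)/(2 - 4) × (3.9 - 6)/(2 - 6) × (3.9 - 8)/(2 - 8) = 0.017938
L_1(3.9) = (3.9 - 2)/(4 - 2) × (3.9 - 6)/(4 - 6) × (3.9 - 8)/(4 - 8) = 1.022437
L_2(3.9) = (3.9 - 2)/(6 - 2) × (3.9 - 4)/(6 - 4) × (3.9 - 8)/(6 - 8) = -0.048688
L_3(3.9) = (3.9 - 2)/(8 - 2) × (3.9 - 4)/(8 - 4) × (3.9 - 6)/(8 - 6) = 0.008313

P(3.9) = (-13)×L_0(3.9) + 2×L_1(3.9) + (-8)×L_2(3.9) + 15×L_3(3.9)
P(3.9) = 2.325875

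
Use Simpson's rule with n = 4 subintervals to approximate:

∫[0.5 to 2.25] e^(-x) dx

f(x) = e^(-x)
a = 0.5, b = 2.25, n = 4
h = (b - a)/n = 0.437500

Simpson's rule: (h/3)[f(x₀) + 4f(x₁) + 2f(x₂) + ... + f(xₙ)]

x_0 = 0.5000, f(x_0) = 0.606531, coefficient = 1
x_1 = 0.9375, f(x_1) = 0.391606, coefficient = 4
x_2 = 1.3750, f(x_2) = 0.252840, coefficient = 2
x_3 = 1.8125, f(x_3) = 0.163246, coefficient = 4
x_4 = 2.2500, f(x_4) = 0.105399, coefficient = 1

I ≈ (0.437500/3) × 3.437014 = 0.501231
Exact value: 0.501131
Error: 0.000100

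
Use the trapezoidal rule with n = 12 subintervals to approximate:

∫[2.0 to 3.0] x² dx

f(x) = x²
a = 2.0, b = 3.0, n = 12
h = (b - a)/n = 0.083333

Trapezoidal rule: (h/2)[f(x₀) + 2f(x₁) + 2f(x₂) + ... + f(xₙ)]

x_0 = 2.0000, f(x_0) = 4.000000, coefficient = 1
x_1 = 2.0833, f(x_1) = 4.340278, coefficient = 2
x_2 = 2.1667, f(x_2) = 4.694444, coefficient = 2
x_3 = 2.2500, f(x_3) = 5.062500, coefficient = 2
x_4 = 2.3333, f(x_4) = 5.444444, coefficient = 2
x_5 = 2.4167, f(x_5) = 5.840278, coefficient = 2
x_6 = 2.5000, f(x_6) = 6.250000, coefficient = 2
x_7 = 2.5833, f(x_7) = 6.673611, coefficient = 2
x_8 = 2.6667, f(x_8) = 7.111111, coefficient = 2
x_9 = 2.7500, f(x_9) = 7.562500, coefficient = 2
x_10 = 2.8333, f(x_10) = 8.027778, coefficient = 2
x_11 = 2.9167, f(x_11) = 8.506944, coefficient = 2
x_12 = 3.0000, f(x_12) = 9.000000, coefficient = 1

I ≈ (0.083333/2) × 152.027778 = 6.334491
Exact value: 6.333333
Error: 0.001157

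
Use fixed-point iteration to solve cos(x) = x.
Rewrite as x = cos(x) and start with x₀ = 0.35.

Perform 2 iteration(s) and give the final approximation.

Equation: cos(x) = x
Fixed-point form: x = cos(x)
x₀ = 0.35

x_1 = g(0.350000) = 0.939373
x_2 = g(0.939373) = 0.590294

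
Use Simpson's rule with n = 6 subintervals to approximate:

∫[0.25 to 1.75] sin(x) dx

f(x) = sin(x)
a = 0.25, b = 1.75, n = 6
h = (b - a)/n = 0.250000

Simpson's rule: (h/3)[f(x₀) + 4f(x₁) + 2f(x₂) + ... + f(xₙ)]

x_0 = 0.2500, f(x_0) = 0.247404, coefficient = 1
x_1 = 0.5000, f(x_1) = 0.479426, coefficient = 4
x_2 = 0.7500, f(x_2) = 0.681639, coefficient = 2
x_3 = 1.0000, f(x_3) = 0.841471, coefficient = 4
x_4 = 1.2500, f(x_4) = 0.948985, coefficient = 2
x_5 = 1.5000, f(x_5) = 0.997495, coefficient = 4
x_6 = 1.7500, f(x_6) = 0.983986, coefficient = 1

I ≈ (0.250000/3) × 13.766203 = 1.147184
Exact value: 1.147158
Error: 0.000025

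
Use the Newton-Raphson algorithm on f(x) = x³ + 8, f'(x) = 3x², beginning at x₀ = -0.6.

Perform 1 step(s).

f(x) = x³ + 8
f'(x) = 3x²
x₀ = -0.6

Newton-Raphson formula: x_{n+1} = x_n - f(x_n)/f'(x_n)

Iteration 1:
  f(-0.600000) = 7.784000
  f'(-0.600000) = 1.080000
  x_1 = -0.600000 - 7.784000/1.080000 = -7.807407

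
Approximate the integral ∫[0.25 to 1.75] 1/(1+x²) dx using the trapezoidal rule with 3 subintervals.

f(x) = 1/(1+x²)
a = 0.25, b = 1.75, n = 3
h = (b - a)/n = 0.500000

Trapezoidal rule: (h/2)[f(x₀) + 2f(x₁) + 2f(x₂) + ... + f(xₙ)]

x_0 = 0.2500, f(x_0) = 0.941176, coefficient = 1
x_1 = 0.7500, f(x_1) = 0.640000, coefficient = 2
x_2 = 1.2500, f(x_2) = 0.390244, coefficient = 2
x_3 = 1.7500, f(x_3) = 0.246154, coefficient = 1

I ≈ (0.500000/2) × 3.247818 = 0.811955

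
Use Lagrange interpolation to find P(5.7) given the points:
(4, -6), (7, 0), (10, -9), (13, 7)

Lagrange interpolation formula:
P(x) = Σ yᵢ × Lᵢ(x)
where Lᵢ(x) = Π_{j≠i} (x - xⱼ)/(xᵢ - xⱼ)

L_0(5.7) = (5.7 - 7)/(4 - 7) × (5.7 - 10)/(4 - 10) × (5.7 - 13)/(4 - 13) = 0.251895
L_1(5.7) = (5.7 - 4)/(7 - 4) × (5.7 - 10)/(7 - 10) × (5.7 - 13)/(7 - 13) = 0.988204
L_2(5.7) = (5.7 - 4)/(10 - 4) × (5.7 - 7)/(10 - 7) × (5.7 - 13)/(10 - 13) = -0.298759
L_3(5.7) = (5.7 - 4)/(13 - 4) × (5.7 - 7)/(13 - 7) × (5.7 - 10)/(13 - 10) = 0.058660

P(5.7) = (-6)×L_0(5.7) + 0×L_1(5.7) + (-9)×L_2(5.7) + 7×L_3(5.7)
P(5.7) = 1.588086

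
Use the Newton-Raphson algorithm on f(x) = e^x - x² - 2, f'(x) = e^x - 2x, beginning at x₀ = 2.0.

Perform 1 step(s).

f(x) = e^x - x² - 2
f'(x) = e^x - 2x
x₀ = 2.0

Newton-Raphson formula: x_{n+1} = x_n - f(x_n)/f'(x_n)

Iteration 1:
  f(2.000000) = 1.389056
  f'(2.000000) = 3.389056
  x_1 = 2.000000 - 1.389056/3.389056 = 1.590135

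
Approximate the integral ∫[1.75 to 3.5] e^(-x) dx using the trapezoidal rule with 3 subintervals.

f(x) = e^(-x)
a = 1.75, b = 3.5, n = 3
h = (b - a)/n = 0.583333

Trapezoidal rule: (h/2)[f(x₀) + 2f(x₁) + 2f(x₂) + ... + f(xₙ)]

x_0 = 1.7500, f(x_0) = 0.173774, coefficient = 1
x_1 = 2.3333, f(x_1) = 0.096972, coefficient = 2
x_2 = 2.9167, f(x_2) = 0.054114, coefficient = 2
x_3 = 3.5000, f(x_3) = 0.030197, coefficient = 1

I ≈ (0.583333/2) × 0.506143 = 0.147625
Exact value: 0.143577
Error: 0.004048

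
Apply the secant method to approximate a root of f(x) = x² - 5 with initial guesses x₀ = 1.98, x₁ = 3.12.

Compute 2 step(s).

f(x) = x² - 5
x₀ = 1.98, x₁ = 3.12

Secant formula: x_{n+1} = x_n - f(x_n)(x_n - x_{n-1})/(f(x_n) - f(x_{n-1}))

Iteration 1:
  f(1.980000) = -1.079600
  f(3.120000) = 4.734400
  x_2 = 3.120000 - 4.734400×(3.120000 - 1.980000)/(4.734400 - (-1.079600))
       = 2.191686
Iteration 2:
  f(3.120000) = 4.734400
  f(2.191686) = -0.196511
  x_3 = 2.191686 - (-0.196511)×(2.191686 - 3.120000)/(-0.196511 - 4.734400)
       = 2.228682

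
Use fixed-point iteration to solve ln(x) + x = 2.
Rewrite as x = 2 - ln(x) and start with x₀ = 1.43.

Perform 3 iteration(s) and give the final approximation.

Equation: ln(x) + x = 2
Fixed-point form: x = 2 - ln(x)
x₀ = 1.43

x_1 = g(1.430000) = 1.642326
x_2 = g(1.642326) = 1.503887
x_3 = g(1.503887) = 1.591947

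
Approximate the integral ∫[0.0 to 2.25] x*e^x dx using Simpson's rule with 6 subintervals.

f(x) = x*e^x
a = 0.0, b = 2.25, n = 6
h = (b - a)/n = 0.375000

Simpson's rule: (h/3)[f(x₀) + 4f(x₁) + 2f(x₂) + ... + f(xₙ)]

x_0 = 0.0000, f(x_0) = 0.000000, coefficient = 1
x_1 = 0.3750, f(x_1) = 0.545622, coefficient = 4
x_2 = 0.7500, f(x_2) = 1.587750, coefficient = 2
x_3 = 1.1250, f(x_3) = 3.465244, coefficient = 4
x_4 = 1.5000, f(x_4) = 6.722534, coefficient = 2
x_5 = 1.8750, f(x_5) = 12.226536, coefficient = 4
x_6 = 2.2500, f(x_6) = 21.347406, coefficient = 1

I ≈ (0.375000/3) × 102.917579 = 12.864697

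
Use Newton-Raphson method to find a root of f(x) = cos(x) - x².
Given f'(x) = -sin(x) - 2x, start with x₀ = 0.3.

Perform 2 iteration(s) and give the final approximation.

f(x) = cos(x) - x²
f'(x) = -sin(x) - 2x
x₀ = 0.3

Newton-Raphson formula: x_{n+1} = x_n - f(x_n)/f'(x_n)

Iteration 1:
  f(0.300000) = 0.865336
  f'(0.300000) = -0.895520
  x_1 = 0.300000 - 0.865336/(-0.895520) = 1.266295
Iteration 2:
  f(1.266295) = -1.303685
  f'(1.266295) = -3.486586
  x_2 = 1.266295 - (-1.303685)/(-3.486586) = 0.892380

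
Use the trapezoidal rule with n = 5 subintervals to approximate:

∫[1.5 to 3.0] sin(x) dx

f(x) = sin(x)
a = 1.5, b = 3.0, n = 5
h = (b - a)/n = 0.300000

Trapezoidal rule: (h/2)[f(x₀) + 2f(x₁) + 2f(x₂) + ... + f(xₙ)]

x_0 = 1.5000, f(x_0) = 0.997495, coefficient = 1
x_1 = 1.8000, f(x_1) = 0.973848, coefficient = 2
x_2 = 2.1000, f(x_2) = 0.863209, coefficient = 2
x_3 = 2.4000, f(x_3) = 0.675463, coefficient = 2
x_4 = 2.7000, f(x_4) = 0.427380, coefficient = 2
x_5 = 3.0000, f(x_5) = 0.141120, coefficient = 1

I ≈ (0.300000/2) × 7.018415 = 1.052762
Exact value: 1.060730
Error: 0.007967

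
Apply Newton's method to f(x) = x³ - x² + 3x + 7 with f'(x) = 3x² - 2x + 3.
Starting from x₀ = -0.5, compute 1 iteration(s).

f(x) = x³ - x² + 3x + 7
f'(x) = 3x² - 2x + 3
x₀ = -0.5

Newton-Raphson formula: x_{n+1} = x_n - f(x_n)/f'(x_n)

Iteration 1:
  f(-0.500000) = 5.125000
  f'(-0.500000) = 4.750000
  x_1 = -0.500000 - 5.125000/4.750000 = -1.578947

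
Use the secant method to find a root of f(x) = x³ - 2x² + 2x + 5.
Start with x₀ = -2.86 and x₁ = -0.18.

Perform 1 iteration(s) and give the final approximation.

f(x) = x³ - 2x² + 2x + 5
x₀ = -2.86, x₁ = -0.18

Secant formula: x_{n+1} = x_n - f(x_n)(x_n - x_{n-1})/(f(x_n) - f(x_{n-1}))

Iteration 1:
  f(-2.860000) = -40.472856
  f(-0.180000) = 4.569368
  x_2 = -0.180000 - 4.569368×(-0.180000 - (-2.860000))/(4.569368 - (-40.472856))
       = -0.451876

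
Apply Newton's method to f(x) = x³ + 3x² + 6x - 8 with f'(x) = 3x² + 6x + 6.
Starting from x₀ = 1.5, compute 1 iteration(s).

f(x) = x³ + 3x² + 6x - 8
f'(x) = 3x² + 6x + 6
x₀ = 1.5

Newton-Raphson formula: x_{n+1} = x_n - f(x_n)/f'(x_n)

Iteration 1:
  f(1.500000) = 11.125000
  f'(1.500000) = 21.750000
  x_1 = 1.500000 - 11.125000/21.750000 = 0.988506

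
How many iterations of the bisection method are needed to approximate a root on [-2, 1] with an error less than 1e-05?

We need (b-a)/2^n ≤ 1e-05
(1 - (-2))/2^n ≤ 1e-05
3/2^n ≤ 1e-05
2^n ≥ 300000
n ≥ log₂(300000) = 18.19
n ≥ 19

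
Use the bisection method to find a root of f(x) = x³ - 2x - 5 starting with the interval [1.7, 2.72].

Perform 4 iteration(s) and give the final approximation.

f(x) = x³ - 2x - 5
Initial interval: [1.7, 2.72]

Iteration 1:
  c_1 = (1.700000 + 2.720000)/2 = 2.210000
  f(c_1) = f(2.210000) = 1.373861
  f(a) × f(c) < 0, new interval: [1.700000, 2.210000]
Iteration 2:
  c_2 = (1.700000 + 2.210000)/2 = 1.955000
  f(c_2) = f(1.955000) = -1.437941
  f(a) × f(c) ≥ 0, new interval: [1.955000, 2.210000]
Iteration 3:
  c_3 = (1.955000 + 2.210000)/2 = 2.082500
  f(c_3) = f(2.082500) = -0.133601
  f(a) × f(c) ≥ 0, new interval: [2.082500, 2.210000]
Iteration 4:
  c_4 = (2.082500 + 2.210000)/2 = 2.146250
  f(c_4) = f(2.146250) = 0.593963
  f(a) × f(c) < 0, new interval: [2.082500, 2.146250]

After 4 iteration(s), the approximation is c_4 = 2.146250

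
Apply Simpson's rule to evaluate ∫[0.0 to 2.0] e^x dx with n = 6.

f(x) = e^x
a = 0.0, b = 2.0, n = 6
h = (b - a)/n = 0.333333

Simpson's rule: (h/3)[f(x₀) + 4f(x₁) + 2f(x₂) + ... + f(xₙ)]

x_0 = 0.0000, f(x_0) = 1.000000, coefficient = 1
x_1 = 0.3333, f(x_1) = 1.395612, coefficient = 4
x_2 = 0.6667, f(x_2) = 1.947734, coefficient = 2
x_3 = 1.0000, f(x_3) = 2.718282, coefficient = 4
x_4 = 1.3333, f(x_4) = 3.793668, coefficient = 2
x_5 = 1.6667, f(x_5) = 5.294490, coefficient = 4
x_6 = 2.0000, f(x_6) = 7.389056, coefficient = 1

I ≈ (0.333333/3) × 57.505397 = 6.389489
Exact value: 6.389056
Error: 0.000432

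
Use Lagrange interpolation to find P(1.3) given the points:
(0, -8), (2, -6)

Lagrange interpolation formula:
P(x) = Σ yᵢ × Lᵢ(x)
where Lᵢ(x) = Π_{j≠i} (x - xⱼ)/(xᵢ - xⱼ)

L_0(1.3) = (1.3 - 2)/(0 - 2) = 0.350000
L_1(1.3) = (1.3 - 0)/(2 - 0) = 0.650000

P(1.3) = (-8)×L_0(1.3) + (-6)×L_1(1.3)
P(1.3) = -6.700000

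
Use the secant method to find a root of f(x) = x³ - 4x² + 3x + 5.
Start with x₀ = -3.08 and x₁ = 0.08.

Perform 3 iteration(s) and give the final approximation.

f(x) = x³ - 4x² + 3x + 5
x₀ = -3.08, x₁ = 0.08

Secant formula: x_{n+1} = x_n - f(x_n)(x_n - x_{n-1})/(f(x_n) - f(x_{n-1}))

Iteration 1:
  f(-3.080000) = -71.403712
  f(0.080000) = 5.214912
  x_2 = 0.080000 - 5.214912×(0.080000 - (-3.080000))/(5.214912 - (-71.403712))
       = -0.135080
Iteration 2:
  f(0.080000) = 5.214912
  f(-0.135080) = 4.519309
  x_3 = -0.135080 - 4.519309×(-0.135080 - 0.080000)/(4.519309 - 5.214912)
       = -1.532447
Iteration 3:
  f(-0.135080) = 4.519309
  f(-1.532447) = -12.589713
  x_4 = -1.532447 - (-12.589713)×(-1.532447 - (-0.135080))/(-12.589713 - 4.519309)
       = -0.504191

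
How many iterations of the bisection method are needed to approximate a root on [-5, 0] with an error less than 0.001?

We need (b-a)/2^n ≤ 0.001
(0 - (-5))/2^n ≤ 0.001
5/2^n ≤ 0.001
2^n ≥ 5000
n ≥ log₂(5000) = 12.29
n ≥ 13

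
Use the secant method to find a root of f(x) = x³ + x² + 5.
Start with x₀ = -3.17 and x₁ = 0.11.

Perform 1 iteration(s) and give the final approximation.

f(x) = x³ + x² + 5
x₀ = -3.17, x₁ = 0.11

Secant formula: x_{n+1} = x_n - f(x_n)(x_n - x_{n-1})/(f(x_n) - f(x_{n-1}))

Iteration 1:
  f(-3.170000) = -16.806113
  f(0.110000) = 5.013431
  x_2 = 0.110000 - 5.013431×(0.110000 - (-3.170000))/(5.013431 - (-16.806113))
       = -0.643639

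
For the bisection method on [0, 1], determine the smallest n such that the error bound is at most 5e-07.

We need (b-a)/2^n ≤ 5e-07
(1 - 0)/2^n ≤ 5e-07
1/2^n ≤ 5e-07
2^n ≥ 2000000
n ≥ log₂(2000000) = 20.93
n ≥ 21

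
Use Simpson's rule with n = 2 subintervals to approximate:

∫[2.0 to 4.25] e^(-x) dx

f(x) = e^(-x)
a = 2.0, b = 4.25, n = 2
h = (b - a)/n = 1.125000

Simpson's rule: (h/3)[f(x₀) + 4f(x₁) + 2f(x₂) + ... + f(xₙ)]

x_0 = 2.0000, f(x_0) = 0.135335, coefficient = 1
x_1 = 3.1250, f(x_1) = 0.043937, coefficient = 4
x_2 = 4.2500, f(x_2) = 0.014264, coefficient = 1

I ≈ (1.125000/3) × 0.325347 = 0.122005
Exact value: 0.121071
Error: 0.000934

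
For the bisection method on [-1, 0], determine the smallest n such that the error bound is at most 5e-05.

We need (b-a)/2^n ≤ 5e-05
(0 - (-1))/2^n ≤ 5e-05
1/2^n ≤ 5e-05
2^n ≥ 20000
n ≥ log₂(20000) = 14.29
n ≥ 15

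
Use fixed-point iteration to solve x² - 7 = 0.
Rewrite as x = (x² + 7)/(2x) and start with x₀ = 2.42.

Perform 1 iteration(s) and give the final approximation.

Equation: x² - 7 = 0
Fixed-point form: x = (x² + 7)/(2x)
x₀ = 2.42

x_1 = g(2.420000) = 2.656281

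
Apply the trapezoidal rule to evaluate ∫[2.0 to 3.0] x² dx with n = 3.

f(x) = x²
a = 2.0, b = 3.0, n = 3
h = (b - a)/n = 0.333333

Trapezoidal rule: (h/2)[f(x₀) + 2f(x₁) + 2f(x₂) + ... + f(xₙ)]

x_0 = 2.0000, f(x_0) = 4.000000, coefficient = 1
x_1 = 2.3333, f(x_1) = 5.444444, coefficient = 2
x_2 = 2.6667, f(x_2) = 7.111111, coefficient = 2
x_3 = 3.0000, f(x_3) = 9.000000, coefficient = 1

I ≈ (0.333333/2) × 38.111111 = 6.351852
Exact value: 6.333333
Error: 0.018519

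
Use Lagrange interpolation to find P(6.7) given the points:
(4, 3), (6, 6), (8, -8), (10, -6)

Lagrange interpolation formula:
P(x) = Σ yᵢ × Lᵢ(x)
where Lᵢ(x) = Π_{j≠i} (x - xⱼ)/(xᵢ - xⱼ)

L_0(6.7) = (6.7 - 6)/(4 - 6) × (6.7 - 8)/(4 - 8) × (6.7 - 10)/(4 - 10) = -0.062563
L_1(6.7) = (6.7 - 4)/(6 - 4) × (6.7 - 8)/(6 - 8) × (6.7 - 10)/(6 - 10) = 0.723937
L_2(6.7) = (6.7 - 4)/(8 - 4) × (6.7 - 6)/(8 - 6) × (6.7 - 10)/(8 - 10) = 0.389813
L_3(6.7) = (6.7 - 4)/(10 - 4) × (6.7 - 6)/(10 - 6) × (6.7 - 8)/(10 - 8) = -0.051188

P(6.7) = 3×L_0(6.7) + 6×L_1(6.7) + (-8)×L_2(6.7) + (-6)×L_3(6.7)
P(6.7) = 1.344562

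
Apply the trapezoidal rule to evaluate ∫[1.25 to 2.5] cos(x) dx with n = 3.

f(x) = cos(x)
a = 1.25, b = 2.5, n = 3
h = (b - a)/n = 0.416667

Trapezoidal rule: (h/2)[f(x₀) + 2f(x₁) + 2f(x₂) + ... + f(xₙ)]

x_0 = 1.2500, f(x_0) = 0.315322, coefficient = 1
x_1 = 1.6667, f(x_1) = -0.095724, coefficient = 2
x_2 = 2.0833, f(x_2) = -0.490390, coefficient = 2
x_3 = 2.5000, f(x_3) = -0.801144, coefficient = 1

I ≈ (0.416667/2) × -1.658048 = -0.345427
Exact value: -0.350512
Error: 0.005086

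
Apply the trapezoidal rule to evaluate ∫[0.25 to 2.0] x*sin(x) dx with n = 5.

f(x) = x*sin(x)
a = 0.25, b = 2.0, n = 5
h = (b - a)/n = 0.350000

Trapezoidal rule: (h/2)[f(x₀) + 2f(x₁) + 2f(x₂) + ... + f(xₙ)]

x_0 = 0.2500, f(x_0) = 0.061851, coefficient = 1
x_1 = 0.6000, f(x_1) = 0.338785, coefficient = 2
x_2 = 0.9500, f(x_2) = 0.772745, coefficient = 2
x_3 = 1.3000, f(x_3) = 1.252626, coefficient = 2
x_4 = 1.6500, f(x_4) = 1.644827, coefficient = 2
x_5 = 2.0000, f(x_5) = 1.818595, coefficient = 1

I ≈ (0.350000/2) × 9.898412 = 1.732222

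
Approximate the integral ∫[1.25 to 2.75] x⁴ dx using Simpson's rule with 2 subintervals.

f(x) = x⁴
a = 1.25, b = 2.75, n = 2
h = (b - a)/n = 0.750000

Simpson's rule: (h/3)[f(x₀) + 4f(x₁) + 2f(x₂) + ... + f(xₙ)]

x_0 = 1.2500, f(x_0) = 2.441406, coefficient = 1
x_1 = 2.0000, f(x_1) = 16.000000, coefficient = 4
x_2 = 2.7500, f(x_2) = 57.191406, coefficient = 1

I ≈ (0.750000/3) × 123.632812 = 30.908203
Exact value: 30.844922
Error: 0.063281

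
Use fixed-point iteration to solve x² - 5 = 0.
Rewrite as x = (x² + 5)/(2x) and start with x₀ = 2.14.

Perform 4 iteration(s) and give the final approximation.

Equation: x² - 5 = 0
Fixed-point form: x = (x² + 5)/(2x)
x₀ = 2.14

x_1 = g(2.140000) = 2.238224
x_2 = g(2.238224) = 2.236069
x_3 = g(2.236069) = 2.236068
x_4 = g(2.236068) = 2.236068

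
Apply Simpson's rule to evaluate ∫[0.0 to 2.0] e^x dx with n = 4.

f(x) = e^x
a = 0.0, b = 2.0, n = 4
h = (b - a)/n = 0.500000

Simpson's rule: (h/3)[f(x₀) + 4f(x₁) + 2f(x₂) + ... + f(xₙ)]

x_0 = 0.0000, f(x_0) = 1.000000, coefficient = 1
x_1 = 0.5000, f(x_1) = 1.648721, coefficient = 4
x_2 = 1.0000, f(x_2) = 2.718282, coefficient = 2
x_3 = 1.5000, f(x_3) = 4.481689, coefficient = 4
x_4 = 2.0000, f(x_4) = 7.389056, coefficient = 1

I ≈ (0.500000/3) × 38.347261 = 6.391210
Exact value: 6.389056
Error: 0.002154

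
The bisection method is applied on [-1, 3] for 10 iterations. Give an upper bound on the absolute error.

Bisection error bound: |error| ≤ (b-a)/2^n
|error| ≤ (3 - (-1))/2^10 = 4/2^10
|error| ≤ 0.0039062500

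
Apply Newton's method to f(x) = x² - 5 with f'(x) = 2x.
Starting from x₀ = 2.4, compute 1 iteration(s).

f(x) = x² - 5
f'(x) = 2x
x₀ = 2.4

Newton-Raphson formula: x_{n+1} = x_n - f(x_n)/f'(x_n)

Iteration 1:
  f(2.400000) = 0.760000
  f'(2.400000) = 4.800000
  x_1 = 2.400000 - 0.760000/4.800000 = 2.241667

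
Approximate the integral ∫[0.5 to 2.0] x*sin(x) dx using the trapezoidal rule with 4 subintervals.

f(x) = x*sin(x)
a = 0.5, b = 2.0, n = 4
h = (b - a)/n = 0.375000

Trapezoidal rule: (h/2)[f(x₀) + 2f(x₁) + 2f(x₂) + ... + f(xₙ)]

x_0 = 0.5000, f(x_0) = 0.239713, coefficient = 1
x_1 = 0.8750, f(x_1) = 0.671601, coefficient = 2
x_2 = 1.2500, f(x_2) = 1.186231, coefficient = 2
x_3 = 1.6250, f(x_3) = 1.622613, coefficient = 2
x_4 = 2.0000, f(x_4) = 1.818595, coefficient = 1

I ≈ (0.375000/2) × 9.019197 = 1.691099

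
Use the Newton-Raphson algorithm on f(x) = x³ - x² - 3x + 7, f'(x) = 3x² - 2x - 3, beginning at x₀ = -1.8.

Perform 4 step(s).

f(x) = x³ - x² - 3x + 7
f'(x) = 3x² - 2x - 3
x₀ = -1.8

Newton-Raphson formula: x_{n+1} = x_n - f(x_n)/f'(x_n)

Iteration 1:
  f(-1.800000) = 3.328000
  f'(-1.800000) = 10.320000
  x_1 = -1.800000 - 3.328000/10.320000 = -2.122481
Iteration 2:
  f(-2.122481) = -0.699096
  f'(-2.122481) = 14.759733
  x_2 = -2.122481 - (-0.699096)/14.759733 = -2.075116
Iteration 3:
  f(-2.075116) = -0.016422
  f'(-2.075116) = 14.068545
  x_3 = -2.075116 - (-0.016422)/14.068545 = -2.073948
Iteration 4:
  f(-2.073948) = -0.000010
  f'(-2.073948) = 14.051680
  x_4 = -2.073948 - (-0.000010)/14.051680 = -2.073948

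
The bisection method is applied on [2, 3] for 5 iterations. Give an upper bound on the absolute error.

Bisection error bound: |error| ≤ (b-a)/2^n
|error| ≤ (3 - 2)/2^5 = 1/2^5
|error| ≤ 0.0312500000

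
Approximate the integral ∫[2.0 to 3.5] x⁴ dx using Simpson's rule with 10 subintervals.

f(x) = x⁴
a = 2.0, b = 3.5, n = 10
h = (b - a)/n = 0.150000

Simpson's rule: (h/3)[f(x₀) + 4f(x₁) + 2f(x₂) + ... + f(xₙ)]

x_0 = 2.0000, f(x_0) = 16.000000, coefficient = 1
x_1 = 2.1500, f(x_1) = 21.367506, coefficient = 4
x_2 = 2.3000, f(x_2) = 27.984100, coefficient = 2
x_3 = 2.4500, f(x_3) = 36.030006, coefficient = 4
x_4 = 2.6000, f(x_4) = 45.697600, coefficient = 2
x_5 = 2.7500, f(x_5) = 57.191406, coefficient = 4
x_6 = 2.9000, f(x_6) = 70.728100, coefficient = 2
x_7 = 3.0500, f(x_7) = 86.536506, coefficient = 4
x_8 = 3.2000, f(x_8) = 104.857600, coefficient = 2
x_9 = 3.3500, f(x_9) = 125.944506, coefficient = 4
x_10 = 3.5000, f(x_10) = 150.062500, coefficient = 1

I ≈ (0.150000/3) × 1972.877025 = 98.643851
Exact value: 98.643750
Error: 0.000101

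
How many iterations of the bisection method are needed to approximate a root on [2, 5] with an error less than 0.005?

We need (b-a)/2^n ≤ 0.005
(5 - 2)/2^n ≤ 0.005
3/2^n ≤ 0.005
2^n ≥ 600
n ≥ log₂(600) = 9.23
n ≥ 10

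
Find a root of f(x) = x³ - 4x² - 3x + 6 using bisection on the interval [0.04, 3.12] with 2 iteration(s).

f(x) = x³ - 4x² - 3x + 6
Initial interval: [0.04, 3.12]

Iteration 1:
  c_1 = (0.040000 + 3.120000)/2 = 1.580000
  f(c_1) = f(1.580000) = -4.781288
  f(a) × f(c) < 0, new interval: [0.040000, 1.580000]
Iteration 2:
  c_2 = (0.040000 + 1.580000)/2 = 0.810000
  f(c_2) = f(0.810000) = 1.477041
  f(a) × f(c) ≥ 0, new interval: [0.810000, 1.580000]

After 2 iteration(s), the approximation is c_2 = 0.810000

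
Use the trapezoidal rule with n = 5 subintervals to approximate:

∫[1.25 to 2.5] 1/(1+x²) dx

f(x) = 1/(1+x²)
a = 1.25, b = 2.5, n = 5
h = (b - a)/n = 0.250000

Trapezoidal rule: (h/2)[f(x₀) + 2f(x₁) + 2f(x₂) + ... + f(xₙ)]

x_0 = 1.2500, f(x_0) = 0.390244, coefficient = 1
x_1 = 1.5000, f(x_1) = 0.307692, coefficient = 2
x_2 = 1.7500, f(x_2) = 0.246154, coefficient = 2
x_3 = 2.0000, f(x_3) = 0.200000, coefficient = 2
x_4 = 2.2500, f(x_4) = 0.164948, coefficient = 2
x_5 = 2.5000, f(x_5) = 0.137931, coefficient = 1

I ≈ (0.250000/2) × 2.365764 = 0.295721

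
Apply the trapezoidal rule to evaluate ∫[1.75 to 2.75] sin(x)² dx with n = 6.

f(x) = sin(x)²
a = 1.75, b = 2.75, n = 6
h = (b - a)/n = 0.166667

Trapezoidal rule: (h/2)[f(x₀) + 2f(x₁) + 2f(x₂) + ... + f(xₙ)]

x_0 = 1.7500, f(x_0) = 0.968228, coefficient = 1
x_1 = 1.9167, f(x_1) = 0.885068, coefficient = 2
x_2 = 2.0833, f(x_2) = 0.759518, coefficient = 2
x_3 = 2.2500, f(x_3) = 0.605398, coefficient = 2
x_4 = 2.4167, f(x_4) = 0.439675, coefficient = 2
x_5 = 2.5833, f(x_5) = 0.280593, coefficient = 2
x_6 = 2.7500, f(x_6) = 0.145665, coefficient = 1

I ≈ (0.166667/2) × 7.054399 = 0.587867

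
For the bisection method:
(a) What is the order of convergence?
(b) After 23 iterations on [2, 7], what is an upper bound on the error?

(a) Bisection has linear (order 1) convergence; the error is halved each step.

(b) Error bound = (b-a)/2^n = (7 - 2)/2^{23}
    = 5/2^{23}

(a) 1 (linear); (b) error ≤ 5.96e-07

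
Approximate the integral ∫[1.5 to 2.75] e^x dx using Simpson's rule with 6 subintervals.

f(x) = e^x
a = 1.5, b = 2.75, n = 6
h = (b - a)/n = 0.208333

Simpson's rule: (h/3)[f(x₀) + 4f(x₁) + 2f(x₂) + ... + f(xₙ)]

x_0 = 1.5000, f(x_0) = 4.481689, coefficient = 1
x_1 = 1.7083, f(x_1) = 5.519754, coefficient = 4
x_2 = 1.9167, f(x_2) = 6.798260, coefficient = 2
x_3 = 2.1250, f(x_3) = 8.372897, coefficient = 4
x_4 = 2.3333, f(x_4) = 10.312259, coefficient = 2
x_5 = 2.5417, f(x_5) = 12.700821, coefficient = 4
x_6 = 2.7500, f(x_6) = 15.642632, coefficient = 1

I ≈ (0.208333/3) × 160.719250 = 11.161059
Exact value: 11.160943
Error: 0.000116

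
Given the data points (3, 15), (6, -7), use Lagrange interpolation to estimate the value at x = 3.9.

Lagrange interpolation formula:
P(x) = Σ yᵢ × Lᵢ(x)
where Lᵢ(x) = Π_{j≠i} (x - xⱼ)/(xᵢ - xⱼ)

L_0(3.9) = (3.9 - 6)/(3 - 6) = 0.700000
L_1(3.9) = (3.9 - 3)/(6 - 3) = 0.300000

P(3.9) = 15×L_0(3.9) + (-7)×L_1(3.9)
P(3.9) = 8.400000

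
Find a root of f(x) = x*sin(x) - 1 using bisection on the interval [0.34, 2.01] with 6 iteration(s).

f(x) = x*sin(x) - 1
Initial interval: [0.34, 2.01]

Iteration 1:
  c_1 = (0.340000 + 2.010000)/2 = 1.175000
  f(c_1) = f(1.175000) = 0.084161
  f(a) × f(c) < 0, new interval: [0.340000, 1.175000]
Iteration 2:
  c_2 = (0.340000 + 1.175000)/2 = 0.757500
  f(c_2) = f(0.757500) = -0.479516
  f(a) × f(c) ≥ 0, new interval: [0.757500, 1.175000]
Iteration 3:
  c_3 = (0.757500 + 1.175000)/2 = 0.966250
  f(c_3) = f(0.966250) = -0.205008
  f(a) × f(c) ≥ 0, new interval: [0.966250, 1.175000]
Iteration 4:
  c_4 = (0.966250 + 1.175000)/2 = 1.070625
  f(c_4) = f(1.070625) = -0.060526
  f(a) × f(c) ≥ 0, new interval: [1.070625, 1.175000]
Iteration 5:
  c_5 = (1.070625 + 1.175000)/2 = 1.122812
  f(c_5) = f(1.122812) = 0.012016
  f(a) × f(c) < 0, new interval: [1.070625, 1.122812]
Iteration 6:
  c_6 = (1.070625 + 1.122812)/2 = 1.096719
  f(c_6) = f(1.096719) = -0.024234
  f(a) × f(c) ≥ 0, new interval: [1.096719, 1.122812]

After 6 iteration(s), the approximation is c_6 = 1.096719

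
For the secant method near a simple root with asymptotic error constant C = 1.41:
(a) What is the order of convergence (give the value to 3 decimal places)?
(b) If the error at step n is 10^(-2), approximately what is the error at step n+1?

(a) Secant method has superlinear convergence with order φ = (1+√5)/2 ≈ 1.618.
    This means |e_{n+1}| ≈ C|e_n|^1.618.

(b) With |e_n| = 10^(-2) and C = 1.41:
    |e_{n+1}| ≈ 1.41 × (10^(-2))^1.618 = 1.41 × 10^(-3.24)

(a) ≈ 1.618 (golden ratio); (b) |e_{n+1}| ≈ 8.187e-04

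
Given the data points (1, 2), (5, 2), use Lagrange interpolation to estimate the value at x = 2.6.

Lagrange interpolation formula:
P(x) = Σ yᵢ × Lᵢ(x)
where Lᵢ(x) = Π_{j≠i} (x - xⱼ)/(xᵢ - xⱼ)

L_0(2.6) = (2.6 - 5)/(1 - 5) = 0.600000
L_1(2.6) = (2.6 - 1)/(5 - 1) = 0.400000

P(2.6) = 2×L_0(2.6) + 2×L_1(2.6)
P(2.6) = 2.000000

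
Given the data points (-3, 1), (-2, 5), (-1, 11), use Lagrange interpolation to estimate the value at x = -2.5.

Lagrange interpolation formula:
P(x) = Σ yᵢ × Lᵢ(x)
where Lᵢ(x) = Π_{j≠i} (x - xⱼ)/(xᵢ - xⱼ)

L_0(-2.5) = (-2.5 - (-2))/(-3 - (-2)) × (-2.5 - (-1))/(-3 - (-1)) = 0.375000
L_1(-2.5) = (-2.5 - (-3))/(-2 - (-3)) × (-2.5 - (-1))/(-2 - (-1)) = 0.750000
L_2(-2.5) = (-2.5 - (-3))/(-1 - (-3)) × (-2.5 - (-2))/(-1 - (-2)) = -0.125000

P(-2.5) = 1×L_0(-2.5) + 5×L_1(-2.5) + 11×L_2(-2.5)
P(-2.5) = 2.750000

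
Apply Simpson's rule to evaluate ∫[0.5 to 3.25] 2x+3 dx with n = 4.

f(x) = 2x+3
a = 0.5, b = 3.25, n = 4
h = (b - a)/n = 0.687500

Simpson's rule: (h/3)[f(x₀) + 4f(x₁) + 2f(x₂) + ... + f(xₙ)]

x_0 = 0.5000, f(x_0) = 4.000000, coefficient = 1
x_1 = 1.1875, f(x_1) = 5.375000, coefficient = 4
x_2 = 1.8750, f(x_2) = 6.750000, coefficient = 2
x_3 = 2.5625, f(x_3) = 8.125000, coefficient = 4
x_4 = 3.2500, f(x_4) = 9.500000, coefficient = 1

I ≈ (0.687500/3) × 81.000000 = 18.562500
Exact value: 18.562500
Error: 0.000000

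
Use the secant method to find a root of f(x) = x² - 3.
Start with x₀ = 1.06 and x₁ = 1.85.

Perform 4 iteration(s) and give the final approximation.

f(x) = x² - 3
x₀ = 1.06, x₁ = 1.85

Secant formula: x_{n+1} = x_n - f(x_n)(x_n - x_{n-1})/(f(x_n) - f(x_{n-1}))

Iteration 1:
  f(1.060000) = -1.876400
  f(1.850000) = 0.422500
  x_2 = 1.850000 - 0.422500×(1.850000 - 1.060000)/(0.422500 - (-1.876400))
       = 1.704811
Iteration 2:
  f(1.850000) = 0.422500
  f(1.704811) = -0.093619
  x_3 = 1.704811 - (-0.093619)×(1.704811 - 1.850000)/(-0.093619 - 0.422500)
       = 1.731147
Iteration 3:
  f(1.704811) = -0.093619
  f(1.731147) = -0.003130
  x_4 = 1.731147 - (-0.003130)×(1.731147 - 1.704811)/(-0.003130 - (-0.093619))
       = 1.732058
Iteration 4:
  f(1.731147) = -0.003130
  f(1.732058) = 0.000025
  x_5 = 1.732058 - 0.000025×(1.732058 - 1.731147)/(0.000025 - (-0.003130))
       = 1.732051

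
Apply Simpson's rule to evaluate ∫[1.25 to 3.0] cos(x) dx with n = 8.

f(x) = cos(x)
a = 1.25, b = 3.0, n = 8
h = (b - a)/n = 0.218750

Simpson's rule: (h/3)[f(x₀) + 4f(x₁) + 2f(x₂) + ... + f(xₙ)]

x_0 = 1.2500, f(x_0) = 0.315322, coefficient = 1
x_1 = 1.4688, f(x_1) = 0.101869, coefficient = 4
x_2 = 1.6875, f(x_2) = -0.116439, coefficient = 2
x_3 = 1.9062, f(x_3) = -0.329198, coefficient = 4
x_4 = 2.1250, f(x_4) = -0.526266, coefficient = 2
x_5 = 2.3438, f(x_5) = -0.698253, coefficient = 4
x_6 = 2.5625, f(x_6) = -0.836960, coefficient = 2
x_7 = 2.7812, f(x_7) = -0.935776, coefficient = 4
x_8 = 3.0000, f(x_8) = -0.989992, coefficient = 1

I ≈ (0.218750/3) × -11.079428 = -0.807875
Exact value: -0.807865
Error: 0.000010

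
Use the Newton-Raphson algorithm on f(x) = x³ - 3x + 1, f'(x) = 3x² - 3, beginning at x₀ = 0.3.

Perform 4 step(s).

f(x) = x³ - 3x + 1
f'(x) = 3x² - 3
x₀ = 0.3

Newton-Raphson formula: x_{n+1} = x_n - f(x_n)/f'(x_n)

Iteration 1:
  f(0.300000) = 0.127000
  f'(0.300000) = -2.730000
  x_1 = 0.300000 - 0.127000/(-2.730000) = 0.346520
Iteration 2:
  f(0.346520) = 0.002048
  f'(0.346520) = -2.639771
  x_2 = 0.346520 - 0.002048/(-2.639771) = 0.347296
Iteration 3:
  f(0.347296) = 0.000001
  f'(0.347296) = -2.638156
  x_3 = 0.347296 - 0.000001/(-2.638156) = 0.347296
Iteration 4:
  f(0.347296) = 0.000000
  f'(0.347296) = -2.638156
  x_4 = 0.347296 - 0.000000/(-2.638156) = 0.347296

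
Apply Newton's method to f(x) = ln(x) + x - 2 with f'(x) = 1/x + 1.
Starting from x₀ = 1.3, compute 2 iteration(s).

f(x) = ln(x) + x - 2
f'(x) = 1/x + 1
x₀ = 1.3

Newton-Raphson formula: x_{n+1} = x_n - f(x_n)/f'(x_n)

Iteration 1:
  f(1.300000) = -0.437636
  f'(1.300000) = 1.769231
  x_1 = 1.300000 - (-0.437636)/1.769231 = 1.547359
Iteration 2:
  f(1.547359) = -0.016091
  f'(1.547359) = 1.646262
  x_2 = 1.547359 - (-0.016091)/1.646262 = 1.557134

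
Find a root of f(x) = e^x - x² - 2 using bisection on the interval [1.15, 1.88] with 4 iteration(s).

f(x) = e^x - x² - 2
Initial interval: [1.15, 1.88]

Iteration 1:
  c_1 = (1.150000 + 1.880000)/2 = 1.515000
  f(c_1) = f(1.515000) = 0.254196
  f(a) × f(c) < 0, new interval: [1.150000, 1.515000]
Iteration 2:
  c_2 = (1.150000 + 1.515000)/2 = 1.332500
  f(c_2) = f(1.332500) = 0.014952
  f(a) × f(c) < 0, new interval: [1.150000, 1.332500]
Iteration 3:
  c_3 = (1.150000 + 1.332500)/2 = 1.241250
  f(c_3) = f(1.241250) = -0.080766
  f(a) × f(c) ≥ 0, new interval: [1.241250, 1.332500]
Iteration 4:
  c_4 = (1.241250 + 1.332500)/2 = 1.286875
  f(c_4) = f(1.286875) = -0.034595
  f(a) × f(c) ≥ 0, new interval: [1.286875, 1.332500]

After 4 iteration(s), the approximation is c_4 = 1.286875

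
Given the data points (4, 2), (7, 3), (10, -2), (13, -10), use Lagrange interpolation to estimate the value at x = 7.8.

Lagrange interpolation formula:
P(x) = Σ yᵢ × Lᵢ(x)
where Lᵢ(x) = Π_{j≠i} (x - xⱼ)/(xᵢ - xⱼ)

L_0(7.8) = (7.8 - 7)/(4 - 7) × (7.8 - 10)/(4 - 10) × (7.8 - 13)/(4 - 13) = -0.056494
L_1(7.8) = (7.8 - 4)/(7 - 4) × (7.8 - 10)/(7 - 10) × (7.8 - 13)/(7 - 13) = 0.805037
L_2(7.8) = (7.8 - 4)/(10 - 4) × (7.8 - 7)/(10 - 7) × (7.8 - 13)/(10 - 13) = 0.292741
L_3(7.8) = (7.8 - 4)/(13 - 4) × (7.8 - 7)/(13 - 7) × (7.8 - 10)/(13 - 10) = -0.041284

P(7.8) = 2×L_0(7.8) + 3×L_1(7.8) + (-2)×L_2(7.8) + (-10)×L_3(7.8)
P(7.8) = 2.129481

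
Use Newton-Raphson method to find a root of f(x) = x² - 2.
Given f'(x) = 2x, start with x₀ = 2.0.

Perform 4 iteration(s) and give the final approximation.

f(x) = x² - 2
f'(x) = 2x
x₀ = 2.0

Newton-Raphson formula: x_{n+1} = x_n - f(x_n)/f'(x_n)

Iteration 1:
  f(2.000000) = 2.000000
  f'(2.000000) = 4.000000
  x_1 = 2.000000 - 2.000000/4.000000 = 1.500000
Iteration 2:
  f(1.500000) = 0.250000
  f'(1.500000) = 3.000000
  x_2 = 1.500000 - 0.250000/3.000000 = 1.416667
Iteration 3:
  f(1.416667) = 0.006944
  f'(1.416667) = 2.833333
  x_3 = 1.416667 - 0.006944/2.833333 = 1.414216
Iteration 4:
  f(1.414216) = 0.000006
  f'(1.414216) = 2.828431
  x_4 = 1.414216 - 0.000006/2.828431 = 1.414214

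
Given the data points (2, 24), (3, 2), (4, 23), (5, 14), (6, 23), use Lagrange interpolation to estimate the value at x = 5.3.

Lagrange interpolation formula:
P(x) = Σ yᵢ × Lᵢ(x)
where Lᵢ(x) = Π_{j≠i} (x - xⱼ)/(xᵢ - xⱼ)

L_0(5.3) = (5.3 - 3)/(2 - 3) × (5.3 - 4)/(2 - 4) × (5.3 - 5)/(2 - 5) × (5.3 - 6)/(2 - 6) = -0.026162
L_1(5.3) = (5.3 - 2)/(3 - 2) × (5.3 - 4)/(3 - 4) × (5.3 - 5)/(3 - 5) × (5.3 - 6)/(3 - 6) = 0.150150
L_2(5.3) = (5.3 - 2)/(4 - 2) × (5.3 - 3)/(4 - 3) × (5.3 - 5)/(4 - 5) × (5.3 - 6)/(4 - 6) = -0.398475
L_3(5.3) = (5.3 - 2)/(5 - 2) × (5.3 - 3)/(5 - 3) × (5.3 - 4)/(5 - 4) × (5.3 - 6)/(5 - 6) = 1.151150
L_4(5.3) = (5.3 - 2)/(6 - 2) × (5.3 - 3)/(6 - 3) × (5.3 - 4)/(6 - 4) × (5.3 - 5)/(6 - 5) = 0.123337

P(5.3) = 24×L_0(5.3) + 2×L_1(5.3) + 23×L_2(5.3) + 14×L_3(5.3) + 23×L_4(5.3)
P(5.3) = 9.460338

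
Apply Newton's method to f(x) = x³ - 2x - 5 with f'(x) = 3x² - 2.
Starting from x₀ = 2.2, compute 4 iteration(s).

f(x) = x³ - 2x - 5
f'(x) = 3x² - 2
x₀ = 2.2

Newton-Raphson formula: x_{n+1} = x_n - f(x_n)/f'(x_n)

Iteration 1:
  f(2.200000) = 1.248000
  f'(2.200000) = 12.520000
  x_1 = 2.200000 - 1.248000/12.520000 = 2.100319
Iteration 2:
  f(2.100319) = 0.064589
  f'(2.100319) = 11.234026
  x_2 = 2.100319 - 0.064589/11.234026 = 2.094570
Iteration 3:
  f(2.094570) = 0.000208
  f'(2.094570) = 11.161672
  x_3 = 2.094570 - 0.000208/11.161672 = 2.094551
Iteration 4:
  f(2.094551) = 0.000000
  f'(2.094551) = 11.161438
  x_4 = 2.094551 - 0.000000/11.161438 = 2.094551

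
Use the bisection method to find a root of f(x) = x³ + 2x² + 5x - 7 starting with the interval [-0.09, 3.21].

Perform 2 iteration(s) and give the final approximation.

f(x) = x³ + 2x² + 5x - 7
Initial interval: [-0.09, 3.21]

Iteration 1:
  c_1 = (-0.090000 + 3.210000)/2 = 1.560000
  f(c_1) = f(1.560000) = 9.463616
  f(a) × f(c) < 0, new interval: [-0.090000, 1.560000]
Iteration 2:
  c_2 = (-0.090000 + 1.560000)/2 = 0.735000
  f(c_2) = f(0.735000) = -1.847485
  f(a) × f(c) ≥ 0, new interval: [0.735000, 1.560000]

After 2 iteration(s), the approximation is c_2 = 0.735000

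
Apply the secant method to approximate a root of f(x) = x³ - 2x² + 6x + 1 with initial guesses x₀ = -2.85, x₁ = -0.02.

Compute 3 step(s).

f(x) = x³ - 2x² + 6x + 1
x₀ = -2.85, x₁ = -0.02

Secant formula: x_{n+1} = x_n - f(x_n)(x_n - x_{n-1})/(f(x_n) - f(x_{n-1}))

Iteration 1:
  f(-2.850000) = -55.494125
  f(-0.020000) = 0.879192
  x_2 = -0.020000 - 0.879192×(-0.020000 - (-2.850000))/(0.879192 - (-55.494125))
       = -0.064136
Iteration 2:
  f(-0.020000) = 0.879192
  f(-0.064136) = 0.606691
  x_3 = -0.064136 - 0.606691×(-0.064136 - (-0.020000))/(0.606691 - 0.879192)
       = -0.162401
Iteration 3:
  f(-0.064136) = 0.606691
  f(-0.162401) = -0.031436
  x_4 = -0.162401 - (-0.031436)×(-0.162401 - (-0.064136))/(-0.031436 - 0.606691)
       = -0.157560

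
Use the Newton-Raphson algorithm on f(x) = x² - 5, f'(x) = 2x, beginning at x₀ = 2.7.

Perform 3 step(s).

f(x) = x² - 5
f'(x) = 2x
x₀ = 2.7

Newton-Raphson formula: x_{n+1} = x_n - f(x_n)/f'(x_n)

Iteration 1:
  f(2.700000) = 2.290000
  f'(2.700000) = 5.400000
  x_1 = 2.700000 - 2.290000/5.400000 = 2.275926
Iteration 2:
  f(2.275926) = 0.179839
  f'(2.275926) = 4.551852
  x_2 = 2.275926 - 0.179839/4.551852 = 2.236417
Iteration 3:
  f(2.236417) = 0.001561
  f'(2.236417) = 4.472834
  x_3 = 2.236417 - 0.001561/4.472834 = 2.236068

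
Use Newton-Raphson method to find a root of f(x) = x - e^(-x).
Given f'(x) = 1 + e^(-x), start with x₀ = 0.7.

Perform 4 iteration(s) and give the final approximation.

f(x) = x - e^(-x)
f'(x) = 1 + e^(-x)
x₀ = 0.7

Newton-Raphson formula: x_{n+1} = x_n - f(x_n)/f'(x_n)

Iteration 1:
  f(0.700000) = 0.203415
  f'(0.700000) = 1.496585
  x_1 = 0.700000 - 0.203415/1.496585 = 0.564081
Iteration 2:
  f(0.564081) = -0.004802
  f'(0.564081) = 1.568883
  x_2 = 0.564081 - (-0.004802)/1.568883 = 0.567142
Iteration 3:
  f(0.567142) = -0.000003
  f'(0.567142) = 1.567144
  x_3 = 0.567142 - (-0.000003)/1.567144 = 0.567143
Iteration 4:
  f(0.567143) = 0.000000
  f'(0.567143) = 1.567143
  x_4 = 0.567143 - 0.000000/1.567143 = 0.567143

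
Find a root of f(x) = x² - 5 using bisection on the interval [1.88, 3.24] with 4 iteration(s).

f(x) = x² - 5
Initial interval: [1.88, 3.24]

Iteration 1:
  c_1 = (1.880000 + 3.240000)/2 = 2.560000
  f(c_1) = f(2.560000) = 1.553600
  f(a) × f(c) < 0, new interval: [1.880000, 2.560000]
Iteration 2:
  c_2 = (1.880000 + 2.560000)/2 = 2.220000
  f(c_2) = f(2.220000) = -0.071600
  f(a) × f(c) ≥ 0, new interval: [2.220000, 2.560000]
Iteration 3:
  c_3 = (2.220000 + 2.560000)/2 = 2.390000
  f(c_3) = f(2.390000) = 0.712100
  f(a) × f(c) < 0, new interval: [2.220000, 2.390000]
Iteration 4:
  c_4 = (2.220000 + 2.390000)/2 = 2.305000
  f(c_4) = f(2.305000) = 0.313025
  f(a) × f(c) < 0, new interval: [2.220000, 2.305000]

After 4 iteration(s), the approximation is c_4 = 2.305000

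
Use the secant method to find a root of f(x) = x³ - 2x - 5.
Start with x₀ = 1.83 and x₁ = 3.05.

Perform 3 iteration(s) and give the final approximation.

f(x) = x³ - 2x - 5
x₀ = 1.83, x₁ = 3.05

Secant formula: x_{n+1} = x_n - f(x_n)(x_n - x_{n-1})/(f(x_n) - f(x_{n-1}))

Iteration 1:
  f(1.830000) = -2.531513
  f(3.050000) = 17.272625
  x_2 = 3.050000 - 17.272625×(3.050000 - 1.830000)/(17.272625 - (-2.531513))
       = 1.985950
Iteration 2:
  f(3.050000) = 17.272625
  f(1.985950) = -1.139323
  x_3 = 1.985950 - (-1.139323)×(1.985950 - 3.050000)/(-1.139323 - 17.272625)
       = 2.051792
Iteration 3:
  f(1.985950) = -1.139323
  f(2.051792) = -0.465841
  x_4 = 2.051792 - (-0.465841)×(2.051792 - 1.985950)/(-0.465841 - (-1.139323))
       = 2.097335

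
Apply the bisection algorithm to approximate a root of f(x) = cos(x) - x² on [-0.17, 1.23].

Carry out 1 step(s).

f(x) = cos(x) - x²
Initial interval: [-0.17, 1.23]

Iteration 1:
  c_1 = (-0.170000 + 1.230000)/2 = 0.530000
  f(c_1) = f(0.530000) = 0.581907
  f(a) × f(c) ≥ 0, new interval: [0.530000, 1.230000]

After 1 iteration(s), the approximation is c_1 = 0.530000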